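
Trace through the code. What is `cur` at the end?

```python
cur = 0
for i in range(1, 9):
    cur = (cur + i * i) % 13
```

Let's trace through this code step by step.

Initialize: cur = 0
Entering loop: for i in range(1, 9):

After execution: cur = 9
9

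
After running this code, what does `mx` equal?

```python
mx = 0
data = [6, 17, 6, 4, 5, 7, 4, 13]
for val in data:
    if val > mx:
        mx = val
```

Let's trace through this code step by step.

Initialize: mx = 0
Initialize: data = [6, 17, 6, 4, 5, 7, 4, 13]
Entering loop: for val in data:

After execution: mx = 17
17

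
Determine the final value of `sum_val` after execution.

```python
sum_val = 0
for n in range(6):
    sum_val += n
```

Let's trace through this code step by step.

Initialize: sum_val = 0
Entering loop: for n in range(6):

After execution: sum_val = 15
15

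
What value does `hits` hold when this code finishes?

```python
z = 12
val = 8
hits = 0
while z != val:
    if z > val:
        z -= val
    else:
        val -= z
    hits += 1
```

Let's trace through this code step by step.

Initialize: z = 12
Initialize: val = 8
Initialize: hits = 0
Entering loop: while z != val:

After execution: hits = 2
2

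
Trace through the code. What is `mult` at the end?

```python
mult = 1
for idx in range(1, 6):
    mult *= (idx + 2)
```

Let's trace through this code step by step.

Initialize: mult = 1
Entering loop: for idx in range(1, 6):

After execution: mult = 2520
2520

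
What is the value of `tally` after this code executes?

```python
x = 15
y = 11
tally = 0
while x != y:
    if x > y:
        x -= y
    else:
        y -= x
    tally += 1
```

Let's trace through this code step by step.

Initialize: x = 15
Initialize: y = 11
Initialize: tally = 0
Entering loop: while x != y:

After execution: tally = 6
6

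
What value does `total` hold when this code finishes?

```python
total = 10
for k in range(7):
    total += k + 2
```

Let's trace through this code step by step.

Initialize: total = 10
Entering loop: for k in range(7):

After execution: total = 45
45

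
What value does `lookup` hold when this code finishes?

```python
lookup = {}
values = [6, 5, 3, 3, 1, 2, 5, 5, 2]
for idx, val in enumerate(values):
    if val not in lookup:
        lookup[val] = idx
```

Let's trace through this code step by step.

Initialize: lookup = {}
Initialize: values = [6, 5, 3, 3, 1, 2, 5, 5, 2]
Entering loop: for idx, val in enumerate(values):

After execution: lookup = {6: 0, 5: 1, 3: 2, 1: 4, 2: 5}
{6: 0, 5: 1, 3: 2, 1: 4, 2: 5}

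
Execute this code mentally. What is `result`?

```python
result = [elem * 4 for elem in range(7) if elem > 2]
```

Let's trace through this code step by step.

Initialize: result = [elem * 4 for elem in range(7) if elem > 2]

After execution: result = [12, 16, 20, 24]
[12, 16, 20, 24]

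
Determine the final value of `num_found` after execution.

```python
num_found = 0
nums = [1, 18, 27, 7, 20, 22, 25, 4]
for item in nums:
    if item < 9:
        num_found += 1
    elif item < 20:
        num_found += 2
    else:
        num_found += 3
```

Let's trace through this code step by step.

Initialize: num_found = 0
Initialize: nums = [1, 18, 27, 7, 20, 22, 25, 4]
Entering loop: for item in nums:

After execution: num_found = 17
17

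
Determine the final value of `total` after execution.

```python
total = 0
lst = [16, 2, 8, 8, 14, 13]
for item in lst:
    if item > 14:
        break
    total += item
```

Let's trace through this code step by step.

Initialize: total = 0
Initialize: lst = [16, 2, 8, 8, 14, 13]
Entering loop: for item in lst:

After execution: total = 0
0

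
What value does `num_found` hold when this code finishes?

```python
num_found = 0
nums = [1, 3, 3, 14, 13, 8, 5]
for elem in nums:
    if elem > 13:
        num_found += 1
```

Let's trace through this code step by step.

Initialize: num_found = 0
Initialize: nums = [1, 3, 3, 14, 13, 8, 5]
Entering loop: for elem in nums:

After execution: num_found = 1
1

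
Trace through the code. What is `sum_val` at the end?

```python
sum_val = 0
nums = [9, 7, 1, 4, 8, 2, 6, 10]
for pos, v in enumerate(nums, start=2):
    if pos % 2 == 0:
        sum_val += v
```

Let's trace through this code step by step.

Initialize: sum_val = 0
Initialize: nums = [9, 7, 1, 4, 8, 2, 6, 10]
Entering loop: for pos, v in enumerate(nums, start=2):

After execution: sum_val = 24
24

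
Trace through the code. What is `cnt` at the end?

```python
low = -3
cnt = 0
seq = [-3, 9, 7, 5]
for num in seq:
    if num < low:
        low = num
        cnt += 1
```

Let's trace through this code step by step.

Initialize: low = -3
Initialize: cnt = 0
Initialize: seq = [-3, 9, 7, 5]
Entering loop: for num in seq:

After execution: cnt = 0
0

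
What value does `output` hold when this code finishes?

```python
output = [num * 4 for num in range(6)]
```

Let's trace through this code step by step.

Initialize: output = [num * 4 for num in range(6)]

After execution: output = [0, 4, 8, 12, 16, 20]
[0, 4, 8, 12, 16, 20]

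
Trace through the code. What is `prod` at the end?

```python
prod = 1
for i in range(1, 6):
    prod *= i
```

Let's trace through this code step by step.

Initialize: prod = 1
Entering loop: for i in range(1, 6):

After execution: prod = 120
120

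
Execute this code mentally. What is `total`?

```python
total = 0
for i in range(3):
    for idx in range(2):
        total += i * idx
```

Let's trace through this code step by step.

Initialize: total = 0
Entering loop: for i in range(3):

After execution: total = 3
3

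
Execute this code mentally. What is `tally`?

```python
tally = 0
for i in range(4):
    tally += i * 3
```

Let's trace through this code step by step.

Initialize: tally = 0
Entering loop: for i in range(4):

After execution: tally = 18
18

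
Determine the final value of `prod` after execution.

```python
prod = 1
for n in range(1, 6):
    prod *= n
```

Let's trace through this code step by step.

Initialize: prod = 1
Entering loop: for n in range(1, 6):

After execution: prod = 120
120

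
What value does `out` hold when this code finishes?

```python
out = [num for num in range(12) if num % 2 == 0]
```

Let's trace through this code step by step.

Initialize: out = [num for num in range(12) if num % 2 == 0]

After execution: out = [0, 2, 4, 6, 8, 10]
[0, 2, 4, 6, 8, 10]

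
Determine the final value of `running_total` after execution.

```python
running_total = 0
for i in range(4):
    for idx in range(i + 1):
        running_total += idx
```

Let's trace through this code step by step.

Initialize: running_total = 0
Entering loop: for i in range(4):

After execution: running_total = 10
10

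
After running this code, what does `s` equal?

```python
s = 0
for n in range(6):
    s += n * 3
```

Let's trace through this code step by step.

Initialize: s = 0
Entering loop: for n in range(6):

After execution: s = 45
45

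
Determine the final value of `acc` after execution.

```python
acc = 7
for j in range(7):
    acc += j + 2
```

Let's trace through this code step by step.

Initialize: acc = 7
Entering loop: for j in range(7):

After execution: acc = 42
42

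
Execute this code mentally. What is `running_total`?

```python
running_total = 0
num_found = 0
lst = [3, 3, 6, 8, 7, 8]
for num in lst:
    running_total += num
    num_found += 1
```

Let's trace through this code step by step.

Initialize: running_total = 0
Initialize: num_found = 0
Initialize: lst = [3, 3, 6, 8, 7, 8]
Entering loop: for num in lst:

After execution: running_total = 35
35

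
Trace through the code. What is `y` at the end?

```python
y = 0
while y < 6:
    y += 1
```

Let's trace through this code step by step.

Initialize: y = 0
Entering loop: while y < 6:

After execution: y = 6
6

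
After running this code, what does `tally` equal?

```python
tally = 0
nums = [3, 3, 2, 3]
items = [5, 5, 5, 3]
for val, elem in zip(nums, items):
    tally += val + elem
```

Let's trace through this code step by step.

Initialize: tally = 0
Initialize: nums = [3, 3, 2, 3]
Initialize: items = [5, 5, 5, 3]
Entering loop: for val, elem in zip(nums, items):

After execution: tally = 29
29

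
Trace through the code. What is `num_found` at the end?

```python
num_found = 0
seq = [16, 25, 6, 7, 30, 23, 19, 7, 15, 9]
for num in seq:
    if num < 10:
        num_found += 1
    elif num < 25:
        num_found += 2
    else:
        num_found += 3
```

Let's trace through this code step by step.

Initialize: num_found = 0
Initialize: seq = [16, 25, 6, 7, 30, 23, 19, 7, 15, 9]
Entering loop: for num in seq:

After execution: num_found = 18
18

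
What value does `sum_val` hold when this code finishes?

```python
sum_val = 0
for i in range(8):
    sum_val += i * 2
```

Let's trace through this code step by step.

Initialize: sum_val = 0
Entering loop: for i in range(8):

After execution: sum_val = 56
56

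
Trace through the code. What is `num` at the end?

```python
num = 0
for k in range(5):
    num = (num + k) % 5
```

Let's trace through this code step by step.

Initialize: num = 0
Entering loop: for k in range(5):

After execution: num = 0
0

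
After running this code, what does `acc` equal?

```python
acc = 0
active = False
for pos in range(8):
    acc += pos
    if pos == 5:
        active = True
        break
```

Let's trace through this code step by step.

Initialize: acc = 0
Initialize: active = False
Entering loop: for pos in range(8):

After execution: acc = 15
15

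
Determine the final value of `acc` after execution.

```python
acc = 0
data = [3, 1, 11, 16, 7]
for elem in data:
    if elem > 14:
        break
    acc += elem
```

Let's trace through this code step by step.

Initialize: acc = 0
Initialize: data = [3, 1, 11, 16, 7]
Entering loop: for elem in data:

After execution: acc = 15
15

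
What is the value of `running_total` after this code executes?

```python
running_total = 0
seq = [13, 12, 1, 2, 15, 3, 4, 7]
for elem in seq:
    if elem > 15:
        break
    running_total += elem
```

Let's trace through this code step by step.

Initialize: running_total = 0
Initialize: seq = [13, 12, 1, 2, 15, 3, 4, 7]
Entering loop: for elem in seq:

After execution: running_total = 57
57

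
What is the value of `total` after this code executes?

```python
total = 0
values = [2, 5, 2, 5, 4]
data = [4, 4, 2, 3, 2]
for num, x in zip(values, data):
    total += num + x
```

Let's trace through this code step by step.

Initialize: total = 0
Initialize: values = [2, 5, 2, 5, 4]
Initialize: data = [4, 4, 2, 3, 2]
Entering loop: for num, x in zip(values, data):

After execution: total = 33
33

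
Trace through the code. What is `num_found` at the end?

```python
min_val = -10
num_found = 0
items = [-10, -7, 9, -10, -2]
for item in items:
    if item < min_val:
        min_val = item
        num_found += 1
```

Let's trace through this code step by step.

Initialize: min_val = -10
Initialize: num_found = 0
Initialize: items = [-10, -7, 9, -10, -2]
Entering loop: for item in items:

After execution: num_found = 0
0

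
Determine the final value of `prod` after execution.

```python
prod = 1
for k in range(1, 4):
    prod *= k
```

Let's trace through this code step by step.

Initialize: prod = 1
Entering loop: for k in range(1, 4):

After execution: prod = 6
6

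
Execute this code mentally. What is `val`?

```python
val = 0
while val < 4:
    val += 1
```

Let's trace through this code step by step.

Initialize: val = 0
Entering loop: while val < 4:

After execution: val = 4
4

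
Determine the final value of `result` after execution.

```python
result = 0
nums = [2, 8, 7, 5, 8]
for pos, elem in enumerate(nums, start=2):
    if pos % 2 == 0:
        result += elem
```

Let's trace through this code step by step.

Initialize: result = 0
Initialize: nums = [2, 8, 7, 5, 8]
Entering loop: for pos, elem in enumerate(nums, start=2):

After execution: result = 17
17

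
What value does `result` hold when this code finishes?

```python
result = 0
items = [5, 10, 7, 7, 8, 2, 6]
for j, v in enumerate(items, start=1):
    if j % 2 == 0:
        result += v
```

Let's trace through this code step by step.

Initialize: result = 0
Initialize: items = [5, 10, 7, 7, 8, 2, 6]
Entering loop: for j, v in enumerate(items, start=1):

After execution: result = 19
19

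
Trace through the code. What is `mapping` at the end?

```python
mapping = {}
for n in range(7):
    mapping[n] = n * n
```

Let's trace through this code step by step.

Initialize: mapping = {}
Entering loop: for n in range(7):

After execution: mapping = {0: 0, 1: 1, 2: 4, 3: 9, 4: 16, 5: 25, 6: 36}
{0: 0, 1: 1, 2: 4, 3: 9, 4: 16, 5: 25, 6: 36}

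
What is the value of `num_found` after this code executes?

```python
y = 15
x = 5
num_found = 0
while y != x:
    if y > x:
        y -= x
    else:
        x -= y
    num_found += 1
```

Let's trace through this code step by step.

Initialize: y = 15
Initialize: x = 5
Initialize: num_found = 0
Entering loop: while y != x:

After execution: num_found = 2
2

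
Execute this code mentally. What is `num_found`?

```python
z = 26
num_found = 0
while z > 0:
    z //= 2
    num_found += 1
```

Let's trace through this code step by step.

Initialize: z = 26
Initialize: num_found = 0
Entering loop: while z > 0:

After execution: num_found = 5
5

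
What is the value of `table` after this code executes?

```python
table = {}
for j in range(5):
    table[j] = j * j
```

Let's trace through this code step by step.

Initialize: table = {}
Entering loop: for j in range(5):

After execution: table = {0: 0, 1: 1, 2: 4, 3: 9, 4: 16}
{0: 0, 1: 1, 2: 4, 3: 9, 4: 16}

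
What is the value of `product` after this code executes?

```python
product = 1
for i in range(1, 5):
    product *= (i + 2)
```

Let's trace through this code step by step.

Initialize: product = 1
Entering loop: for i in range(1, 5):

After execution: product = 360
360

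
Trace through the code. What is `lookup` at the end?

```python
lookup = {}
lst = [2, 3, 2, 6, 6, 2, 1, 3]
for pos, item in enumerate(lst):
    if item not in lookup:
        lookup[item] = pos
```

Let's trace through this code step by step.

Initialize: lookup = {}
Initialize: lst = [2, 3, 2, 6, 6, 2, 1, 3]
Entering loop: for pos, item in enumerate(lst):

After execution: lookup = {2: 0, 3: 1, 6: 3, 1: 6}
{2: 0, 3: 1, 6: 3, 1: 6}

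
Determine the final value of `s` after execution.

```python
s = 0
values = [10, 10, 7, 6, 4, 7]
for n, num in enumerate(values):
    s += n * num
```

Let's trace through this code step by step.

Initialize: s = 0
Initialize: values = [10, 10, 7, 6, 4, 7]
Entering loop: for n, num in enumerate(values):

After execution: s = 93
93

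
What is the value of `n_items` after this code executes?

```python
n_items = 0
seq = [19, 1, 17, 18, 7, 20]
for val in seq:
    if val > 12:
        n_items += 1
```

Let's trace through this code step by step.

Initialize: n_items = 0
Initialize: seq = [19, 1, 17, 18, 7, 20]
Entering loop: for val in seq:

After execution: n_items = 4
4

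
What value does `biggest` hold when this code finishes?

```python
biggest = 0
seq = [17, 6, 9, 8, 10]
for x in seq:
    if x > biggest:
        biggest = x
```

Let's trace through this code step by step.

Initialize: biggest = 0
Initialize: seq = [17, 6, 9, 8, 10]
Entering loop: for x in seq:

After execution: biggest = 17
17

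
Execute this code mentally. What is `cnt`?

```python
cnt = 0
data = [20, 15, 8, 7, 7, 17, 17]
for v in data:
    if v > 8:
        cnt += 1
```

Let's trace through this code step by step.

Initialize: cnt = 0
Initialize: data = [20, 15, 8, 7, 7, 17, 17]
Entering loop: for v in data:

After execution: cnt = 4
4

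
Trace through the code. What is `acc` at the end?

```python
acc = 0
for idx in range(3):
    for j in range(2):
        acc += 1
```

Let's trace through this code step by step.

Initialize: acc = 0
Entering loop: for idx in range(3):

After execution: acc = 6
6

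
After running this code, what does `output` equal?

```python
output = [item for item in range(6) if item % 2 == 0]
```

Let's trace through this code step by step.

Initialize: output = [item for item in range(6) if item % 2 == 0]

After execution: output = [0, 2, 4]
[0, 2, 4]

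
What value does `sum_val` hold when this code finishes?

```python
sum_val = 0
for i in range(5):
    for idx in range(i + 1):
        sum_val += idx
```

Let's trace through this code step by step.

Initialize: sum_val = 0
Entering loop: for i in range(5):

After execution: sum_val = 20
20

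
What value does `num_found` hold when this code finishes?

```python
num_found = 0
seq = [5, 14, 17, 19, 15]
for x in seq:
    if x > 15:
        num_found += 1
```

Let's trace through this code step by step.

Initialize: num_found = 0
Initialize: seq = [5, 14, 17, 19, 15]
Entering loop: for x in seq:

After execution: num_found = 2
2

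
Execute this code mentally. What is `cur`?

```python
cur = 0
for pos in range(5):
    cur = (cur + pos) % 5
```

Let's trace through this code step by step.

Initialize: cur = 0
Entering loop: for pos in range(5):

After execution: cur = 0
0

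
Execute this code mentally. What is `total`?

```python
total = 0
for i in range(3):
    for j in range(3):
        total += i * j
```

Let's trace through this code step by step.

Initialize: total = 0
Entering loop: for i in range(3):

After execution: total = 9
9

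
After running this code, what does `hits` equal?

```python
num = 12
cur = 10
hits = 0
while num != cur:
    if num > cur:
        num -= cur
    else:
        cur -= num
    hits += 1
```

Let's trace through this code step by step.

Initialize: num = 12
Initialize: cur = 10
Initialize: hits = 0
Entering loop: while num != cur:

After execution: hits = 5
5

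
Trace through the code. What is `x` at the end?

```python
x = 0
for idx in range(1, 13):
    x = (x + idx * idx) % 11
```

Let's trace through this code step by step.

Initialize: x = 0
Entering loop: for idx in range(1, 13):

After execution: x = 1
1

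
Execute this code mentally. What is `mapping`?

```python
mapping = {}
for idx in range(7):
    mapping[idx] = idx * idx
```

Let's trace through this code step by step.

Initialize: mapping = {}
Entering loop: for idx in range(7):

After execution: mapping = {0: 0, 1: 1, 2: 4, 3: 9, 4: 16, 5: 25, 6: 36}
{0: 0, 1: 1, 2: 4, 3: 9, 4: 16, 5: 25, 6: 36}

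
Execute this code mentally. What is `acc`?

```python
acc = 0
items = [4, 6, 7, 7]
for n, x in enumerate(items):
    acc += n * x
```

Let's trace through this code step by step.

Initialize: acc = 0
Initialize: items = [4, 6, 7, 7]
Entering loop: for n, x in enumerate(items):

After execution: acc = 41
41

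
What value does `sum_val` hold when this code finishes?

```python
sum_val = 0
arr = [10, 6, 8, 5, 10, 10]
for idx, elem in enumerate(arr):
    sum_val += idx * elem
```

Let's trace through this code step by step.

Initialize: sum_val = 0
Initialize: arr = [10, 6, 8, 5, 10, 10]
Entering loop: for idx, elem in enumerate(arr):

After execution: sum_val = 127
127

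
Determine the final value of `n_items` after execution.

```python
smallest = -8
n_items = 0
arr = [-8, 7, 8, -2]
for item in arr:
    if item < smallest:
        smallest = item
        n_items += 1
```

Let's trace through this code step by step.

Initialize: smallest = -8
Initialize: n_items = 0
Initialize: arr = [-8, 7, 8, -2]
Entering loop: for item in arr:

After execution: n_items = 0
0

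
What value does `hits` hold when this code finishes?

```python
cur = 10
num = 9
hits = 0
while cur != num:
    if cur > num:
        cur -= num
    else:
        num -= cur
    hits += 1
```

Let's trace through this code step by step.

Initialize: cur = 10
Initialize: num = 9
Initialize: hits = 0
Entering loop: while cur != num:

After execution: hits = 9
9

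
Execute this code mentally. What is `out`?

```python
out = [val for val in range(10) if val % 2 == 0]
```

Let's trace through this code step by step.

Initialize: out = [val for val in range(10) if val % 2 == 0]

After execution: out = [0, 2, 4, 6, 8]
[0, 2, 4, 6, 8]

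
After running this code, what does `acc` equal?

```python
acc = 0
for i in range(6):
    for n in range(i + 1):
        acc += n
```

Let's trace through this code step by step.

Initialize: acc = 0
Entering loop: for i in range(6):

After execution: acc = 35
35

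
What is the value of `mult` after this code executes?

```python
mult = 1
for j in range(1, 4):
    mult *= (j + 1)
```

Let's trace through this code step by step.

Initialize: mult = 1
Entering loop: for j in range(1, 4):

After execution: mult = 24
24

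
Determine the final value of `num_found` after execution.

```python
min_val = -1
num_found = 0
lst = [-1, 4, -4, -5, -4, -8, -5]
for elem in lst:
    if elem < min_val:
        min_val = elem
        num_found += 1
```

Let's trace through this code step by step.

Initialize: min_val = -1
Initialize: num_found = 0
Initialize: lst = [-1, 4, -4, -5, -4, -8, -5]
Entering loop: for elem in lst:

After execution: num_found = 3
3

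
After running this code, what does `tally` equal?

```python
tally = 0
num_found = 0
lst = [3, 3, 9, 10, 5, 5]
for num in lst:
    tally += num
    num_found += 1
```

Let's trace through this code step by step.

Initialize: tally = 0
Initialize: num_found = 0
Initialize: lst = [3, 3, 9, 10, 5, 5]
Entering loop: for num in lst:

After execution: tally = 35
35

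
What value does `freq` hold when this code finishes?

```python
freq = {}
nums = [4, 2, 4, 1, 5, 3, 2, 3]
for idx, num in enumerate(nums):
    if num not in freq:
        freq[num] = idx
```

Let's trace through this code step by step.

Initialize: freq = {}
Initialize: nums = [4, 2, 4, 1, 5, 3, 2, 3]
Entering loop: for idx, num in enumerate(nums):

After execution: freq = {4: 0, 2: 1, 1: 3, 5: 4, 3: 5}
{4: 0, 2: 1, 1: 3, 5: 4, 3: 5}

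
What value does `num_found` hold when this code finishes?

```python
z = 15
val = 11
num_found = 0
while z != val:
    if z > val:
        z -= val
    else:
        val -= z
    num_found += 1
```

Let's trace through this code step by step.

Initialize: z = 15
Initialize: val = 11
Initialize: num_found = 0
Entering loop: while z != val:

After execution: num_found = 6
6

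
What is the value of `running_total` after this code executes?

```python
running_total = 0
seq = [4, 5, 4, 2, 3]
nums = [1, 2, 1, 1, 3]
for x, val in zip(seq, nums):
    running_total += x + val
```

Let's trace through this code step by step.

Initialize: running_total = 0
Initialize: seq = [4, 5, 4, 2, 3]
Initialize: nums = [1, 2, 1, 1, 3]
Entering loop: for x, val in zip(seq, nums):

After execution: running_total = 26
26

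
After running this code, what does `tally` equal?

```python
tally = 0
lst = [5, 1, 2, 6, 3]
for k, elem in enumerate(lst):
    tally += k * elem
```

Let's trace through this code step by step.

Initialize: tally = 0
Initialize: lst = [5, 1, 2, 6, 3]
Entering loop: for k, elem in enumerate(lst):

After execution: tally = 35
35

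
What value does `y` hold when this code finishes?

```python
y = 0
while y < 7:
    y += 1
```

Let's trace through this code step by step.

Initialize: y = 0
Entering loop: while y < 7:

After execution: y = 7
7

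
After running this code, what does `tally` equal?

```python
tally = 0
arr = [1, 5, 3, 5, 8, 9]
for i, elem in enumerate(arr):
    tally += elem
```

Let's trace through this code step by step.

Initialize: tally = 0
Initialize: arr = [1, 5, 3, 5, 8, 9]
Entering loop: for i, elem in enumerate(arr):

After execution: tally = 31
31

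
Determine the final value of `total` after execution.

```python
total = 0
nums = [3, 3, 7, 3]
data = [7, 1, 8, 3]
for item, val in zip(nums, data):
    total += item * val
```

Let's trace through this code step by step.

Initialize: total = 0
Initialize: nums = [3, 3, 7, 3]
Initialize: data = [7, 1, 8, 3]
Entering loop: for item, val in zip(nums, data):

After execution: total = 89
89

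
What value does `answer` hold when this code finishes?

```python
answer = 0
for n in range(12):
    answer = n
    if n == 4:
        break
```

Let's trace through this code step by step.

Initialize: answer = 0
Entering loop: for n in range(12):

After execution: answer = 4
4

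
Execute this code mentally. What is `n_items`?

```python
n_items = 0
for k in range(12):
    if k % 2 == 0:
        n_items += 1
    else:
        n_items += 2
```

Let's trace through this code step by step.

Initialize: n_items = 0
Entering loop: for k in range(12):

After execution: n_items = 18
18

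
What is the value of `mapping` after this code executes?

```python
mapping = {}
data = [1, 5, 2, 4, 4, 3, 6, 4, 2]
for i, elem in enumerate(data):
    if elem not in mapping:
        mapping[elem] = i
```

Let's trace through this code step by step.

Initialize: mapping = {}
Initialize: data = [1, 5, 2, 4, 4, 3, 6, 4, 2]
Entering loop: for i, elem in enumerate(data):

After execution: mapping = {1: 0, 5: 1, 2: 2, 4: 3, 3: 5, 6: 6}
{1: 0, 5: 1, 2: 2, 4: 3, 3: 5, 6: 6}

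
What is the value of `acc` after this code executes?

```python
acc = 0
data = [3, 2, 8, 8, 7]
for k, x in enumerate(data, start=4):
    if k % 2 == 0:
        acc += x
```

Let's trace through this code step by step.

Initialize: acc = 0
Initialize: data = [3, 2, 8, 8, 7]
Entering loop: for k, x in enumerate(data, start=4):

After execution: acc = 18
18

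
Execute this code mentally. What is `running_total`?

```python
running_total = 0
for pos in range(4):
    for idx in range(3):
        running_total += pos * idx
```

Let's trace through this code step by step.

Initialize: running_total = 0
Entering loop: for pos in range(4):

After execution: running_total = 18
18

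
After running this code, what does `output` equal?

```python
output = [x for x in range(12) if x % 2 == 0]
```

Let's trace through this code step by step.

Initialize: output = [x for x in range(12) if x % 2 == 0]

After execution: output = [0, 2, 4, 6, 8, 10]
[0, 2, 4, 6, 8, 10]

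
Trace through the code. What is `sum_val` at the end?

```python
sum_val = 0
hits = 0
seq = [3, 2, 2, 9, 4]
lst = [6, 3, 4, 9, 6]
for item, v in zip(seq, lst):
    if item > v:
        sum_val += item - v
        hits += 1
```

Let's trace through this code step by step.

Initialize: sum_val = 0
Initialize: hits = 0
Initialize: seq = [3, 2, 2, 9, 4]
Initialize: lst = [6, 3, 4, 9, 6]
Entering loop: for item, v in zip(seq, lst):

After execution: sum_val = 0
0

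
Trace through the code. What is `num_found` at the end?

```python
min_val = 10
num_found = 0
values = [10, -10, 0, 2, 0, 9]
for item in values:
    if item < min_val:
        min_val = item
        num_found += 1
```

Let's trace through this code step by step.

Initialize: min_val = 10
Initialize: num_found = 0
Initialize: values = [10, -10, 0, 2, 0, 9]
Entering loop: for item in values:

After execution: num_found = 1
1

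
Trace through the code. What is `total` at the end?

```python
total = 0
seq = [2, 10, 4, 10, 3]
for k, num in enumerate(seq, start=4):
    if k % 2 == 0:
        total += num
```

Let's trace through this code step by step.

Initialize: total = 0
Initialize: seq = [2, 10, 4, 10, 3]
Entering loop: for k, num in enumerate(seq, start=4):

After execution: total = 9
9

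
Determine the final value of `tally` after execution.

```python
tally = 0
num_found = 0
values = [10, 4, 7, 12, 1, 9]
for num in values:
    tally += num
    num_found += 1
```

Let's trace through this code step by step.

Initialize: tally = 0
Initialize: num_found = 0
Initialize: values = [10, 4, 7, 12, 1, 9]
Entering loop: for num in values:

After execution: tally = 43
43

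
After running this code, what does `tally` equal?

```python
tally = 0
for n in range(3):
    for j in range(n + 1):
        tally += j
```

Let's trace through this code step by step.

Initialize: tally = 0
Entering loop: for n in range(3):

After execution: tally = 4
4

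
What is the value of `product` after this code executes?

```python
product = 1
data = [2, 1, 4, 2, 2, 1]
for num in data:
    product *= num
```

Let's trace through this code step by step.

Initialize: product = 1
Initialize: data = [2, 1, 4, 2, 2, 1]
Entering loop: for num in data:

After execution: product = 32
32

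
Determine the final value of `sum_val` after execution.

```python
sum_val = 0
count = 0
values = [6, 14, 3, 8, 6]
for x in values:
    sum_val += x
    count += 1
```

Let's trace through this code step by step.

Initialize: sum_val = 0
Initialize: count = 0
Initialize: values = [6, 14, 3, 8, 6]
Entering loop: for x in values:

After execution: sum_val = 37
37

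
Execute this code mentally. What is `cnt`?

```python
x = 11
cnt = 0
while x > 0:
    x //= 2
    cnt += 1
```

Let's trace through this code step by step.

Initialize: x = 11
Initialize: cnt = 0
Entering loop: while x > 0:

After execution: cnt = 4
4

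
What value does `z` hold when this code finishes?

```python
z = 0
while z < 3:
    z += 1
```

Let's trace through this code step by step.

Initialize: z = 0
Entering loop: while z < 3:

After execution: z = 3
3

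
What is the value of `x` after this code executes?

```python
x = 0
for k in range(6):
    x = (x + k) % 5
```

Let's trace through this code step by step.

Initialize: x = 0
Entering loop: for k in range(6):

After execution: x = 0
0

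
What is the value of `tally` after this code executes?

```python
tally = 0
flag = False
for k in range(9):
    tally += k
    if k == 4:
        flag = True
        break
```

Let's trace through this code step by step.

Initialize: tally = 0
Initialize: flag = False
Entering loop: for k in range(9):

After execution: tally = 10
10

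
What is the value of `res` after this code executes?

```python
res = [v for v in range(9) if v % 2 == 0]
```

Let's trace through this code step by step.

Initialize: res = [v for v in range(9) if v % 2 == 0]

After execution: res = [0, 2, 4, 6, 8]
[0, 2, 4, 6, 8]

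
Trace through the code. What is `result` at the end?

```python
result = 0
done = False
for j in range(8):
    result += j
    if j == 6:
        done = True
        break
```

Let's trace through this code step by step.

Initialize: result = 0
Initialize: done = False
Entering loop: for j in range(8):

After execution: result = 21
21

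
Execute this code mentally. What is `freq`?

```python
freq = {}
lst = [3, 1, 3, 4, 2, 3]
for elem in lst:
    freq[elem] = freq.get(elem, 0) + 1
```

Let's trace through this code step by step.

Initialize: freq = {}
Initialize: lst = [3, 1, 3, 4, 2, 3]
Entering loop: for elem in lst:

After execution: freq = {3: 3, 1: 1, 4: 1, 2: 1}
{3: 3, 1: 1, 4: 1, 2: 1}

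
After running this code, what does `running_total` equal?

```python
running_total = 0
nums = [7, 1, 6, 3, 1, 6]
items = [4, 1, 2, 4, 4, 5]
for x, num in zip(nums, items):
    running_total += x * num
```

Let's trace through this code step by step.

Initialize: running_total = 0
Initialize: nums = [7, 1, 6, 3, 1, 6]
Initialize: items = [4, 1, 2, 4, 4, 5]
Entering loop: for x, num in zip(nums, items):

After execution: running_total = 87
87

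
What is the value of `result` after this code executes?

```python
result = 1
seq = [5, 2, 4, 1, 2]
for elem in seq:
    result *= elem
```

Let's trace through this code step by step.

Initialize: result = 1
Initialize: seq = [5, 2, 4, 1, 2]
Entering loop: for elem in seq:

After execution: result = 80
80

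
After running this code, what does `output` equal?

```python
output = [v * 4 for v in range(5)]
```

Let's trace through this code step by step.

Initialize: output = [v * 4 for v in range(5)]

After execution: output = [0, 4, 8, 12, 16]
[0, 4, 8, 12, 16]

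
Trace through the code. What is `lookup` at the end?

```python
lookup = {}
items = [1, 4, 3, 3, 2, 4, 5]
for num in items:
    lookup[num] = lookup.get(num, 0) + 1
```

Let's trace through this code step by step.

Initialize: lookup = {}
Initialize: items = [1, 4, 3, 3, 2, 4, 5]
Entering loop: for num in items:

After execution: lookup = {1: 1, 4: 2, 3: 2, 2: 1, 5: 1}
{1: 1, 4: 2, 3: 2, 2: 1, 5: 1}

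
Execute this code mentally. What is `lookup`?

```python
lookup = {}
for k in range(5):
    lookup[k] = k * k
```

Let's trace through this code step by step.

Initialize: lookup = {}
Entering loop: for k in range(5):

After execution: lookup = {0: 0, 1: 1, 2: 4, 3: 9, 4: 16}
{0: 0, 1: 1, 2: 4, 3: 9, 4: 16}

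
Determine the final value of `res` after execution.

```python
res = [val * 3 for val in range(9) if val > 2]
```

Let's trace through this code step by step.

Initialize: res = [val * 3 for val in range(9) if val > 2]

After execution: res = [9, 12, 15, 18, 21, 24]
[9, 12, 15, 18, 21, 24]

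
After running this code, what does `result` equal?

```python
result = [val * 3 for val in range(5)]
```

Let's trace through this code step by step.

Initialize: result = [val * 3 for val in range(5)]

After execution: result = [0, 3, 6, 9, 12]
[0, 3, 6, 9, 12]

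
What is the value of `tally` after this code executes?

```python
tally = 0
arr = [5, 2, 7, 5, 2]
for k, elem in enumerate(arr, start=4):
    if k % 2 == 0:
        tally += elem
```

Let's trace through this code step by step.

Initialize: tally = 0
Initialize: arr = [5, 2, 7, 5, 2]
Entering loop: for k, elem in enumerate(arr, start=4):

After execution: tally = 14
14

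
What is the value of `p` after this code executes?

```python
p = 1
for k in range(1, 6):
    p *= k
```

Let's trace through this code step by step.

Initialize: p = 1
Entering loop: for k in range(1, 6):

After execution: p = 120
120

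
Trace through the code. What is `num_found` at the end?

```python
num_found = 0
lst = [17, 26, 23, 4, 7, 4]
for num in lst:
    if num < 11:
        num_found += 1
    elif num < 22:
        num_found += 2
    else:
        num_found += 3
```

Let's trace through this code step by step.

Initialize: num_found = 0
Initialize: lst = [17, 26, 23, 4, 7, 4]
Entering loop: for num in lst:

After execution: num_found = 11
11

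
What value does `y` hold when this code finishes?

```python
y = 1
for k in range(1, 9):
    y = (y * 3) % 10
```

Let's trace through this code step by step.

Initialize: y = 1
Entering loop: for k in range(1, 9):

After execution: y = 1
1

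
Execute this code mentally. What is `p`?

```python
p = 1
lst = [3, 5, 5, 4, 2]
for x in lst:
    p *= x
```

Let's trace through this code step by step.

Initialize: p = 1
Initialize: lst = [3, 5, 5, 4, 2]
Entering loop: for x in lst:

After execution: p = 600
600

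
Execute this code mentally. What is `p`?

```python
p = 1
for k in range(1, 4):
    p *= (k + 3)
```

Let's trace through this code step by step.

Initialize: p = 1
Entering loop: for k in range(1, 4):

After execution: p = 120
120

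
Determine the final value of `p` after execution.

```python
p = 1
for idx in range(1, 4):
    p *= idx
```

Let's trace through this code step by step.

Initialize: p = 1
Entering loop: for idx in range(1, 4):

After execution: p = 6
6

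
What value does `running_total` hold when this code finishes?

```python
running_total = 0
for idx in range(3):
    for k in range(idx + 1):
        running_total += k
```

Let's trace through this code step by step.

Initialize: running_total = 0
Entering loop: for idx in range(3):

After execution: running_total = 4
4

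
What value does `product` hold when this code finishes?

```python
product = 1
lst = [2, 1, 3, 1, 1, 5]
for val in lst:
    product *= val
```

Let's trace through this code step by step.

Initialize: product = 1
Initialize: lst = [2, 1, 3, 1, 1, 5]
Entering loop: for val in lst:

After execution: product = 30
30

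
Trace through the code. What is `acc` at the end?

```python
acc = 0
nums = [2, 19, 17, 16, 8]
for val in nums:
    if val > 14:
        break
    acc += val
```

Let's trace through this code step by step.

Initialize: acc = 0
Initialize: nums = [2, 19, 17, 16, 8]
Entering loop: for val in nums:

After execution: acc = 2
2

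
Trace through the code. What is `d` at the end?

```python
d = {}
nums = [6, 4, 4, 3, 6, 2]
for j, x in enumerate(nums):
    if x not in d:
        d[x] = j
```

Let's trace through this code step by step.

Initialize: d = {}
Initialize: nums = [6, 4, 4, 3, 6, 2]
Entering loop: for j, x in enumerate(nums):

After execution: d = {6: 0, 4: 1, 3: 3, 2: 5}
{6: 0, 4: 1, 3: 3, 2: 5}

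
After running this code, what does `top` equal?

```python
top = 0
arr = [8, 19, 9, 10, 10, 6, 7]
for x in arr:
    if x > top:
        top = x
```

Let's trace through this code step by step.

Initialize: top = 0
Initialize: arr = [8, 19, 9, 10, 10, 6, 7]
Entering loop: for x in arr:

After execution: top = 19
19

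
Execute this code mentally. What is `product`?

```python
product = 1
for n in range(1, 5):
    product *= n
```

Let's trace through this code step by step.

Initialize: product = 1
Entering loop: for n in range(1, 5):

After execution: product = 24
24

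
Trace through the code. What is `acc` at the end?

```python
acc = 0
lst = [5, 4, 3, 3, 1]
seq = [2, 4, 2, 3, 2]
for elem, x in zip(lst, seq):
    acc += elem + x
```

Let's trace through this code step by step.

Initialize: acc = 0
Initialize: lst = [5, 4, 3, 3, 1]
Initialize: seq = [2, 4, 2, 3, 2]
Entering loop: for elem, x in zip(lst, seq):

After execution: acc = 29
29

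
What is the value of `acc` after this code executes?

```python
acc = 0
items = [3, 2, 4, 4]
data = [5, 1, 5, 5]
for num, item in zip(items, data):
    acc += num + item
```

Let's trace through this code step by step.

Initialize: acc = 0
Initialize: items = [3, 2, 4, 4]
Initialize: data = [5, 1, 5, 5]
Entering loop: for num, item in zip(items, data):

After execution: acc = 29
29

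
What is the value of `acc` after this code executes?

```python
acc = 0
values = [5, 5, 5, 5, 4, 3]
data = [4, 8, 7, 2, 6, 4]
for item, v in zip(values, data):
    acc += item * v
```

Let's trace through this code step by step.

Initialize: acc = 0
Initialize: values = [5, 5, 5, 5, 4, 3]
Initialize: data = [4, 8, 7, 2, 6, 4]
Entering loop: for item, v in zip(values, data):

After execution: acc = 141
141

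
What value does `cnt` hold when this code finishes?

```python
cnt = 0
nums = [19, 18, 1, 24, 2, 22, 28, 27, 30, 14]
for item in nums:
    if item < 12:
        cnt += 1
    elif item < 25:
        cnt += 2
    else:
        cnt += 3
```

Let's trace through this code step by step.

Initialize: cnt = 0
Initialize: nums = [19, 18, 1, 24, 2, 22, 28, 27, 30, 14]
Entering loop: for item in nums:

After execution: cnt = 21
21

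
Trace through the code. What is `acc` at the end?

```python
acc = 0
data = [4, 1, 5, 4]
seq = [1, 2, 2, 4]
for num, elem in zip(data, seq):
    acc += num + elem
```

Let's trace through this code step by step.

Initialize: acc = 0
Initialize: data = [4, 1, 5, 4]
Initialize: seq = [1, 2, 2, 4]
Entering loop: for num, elem in zip(data, seq):

After execution: acc = 23
23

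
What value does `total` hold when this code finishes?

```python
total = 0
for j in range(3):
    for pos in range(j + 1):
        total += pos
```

Let's trace through this code step by step.

Initialize: total = 0
Entering loop: for j in range(3):

After execution: total = 4
4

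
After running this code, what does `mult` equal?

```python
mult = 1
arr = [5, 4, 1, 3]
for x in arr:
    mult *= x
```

Let's trace through this code step by step.

Initialize: mult = 1
Initialize: arr = [5, 4, 1, 3]
Entering loop: for x in arr:

After execution: mult = 60
60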